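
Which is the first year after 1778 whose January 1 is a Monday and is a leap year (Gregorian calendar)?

1816

Jan 1 advances by 2 weekdays after a leap year and by 1 after a common year.
1778: Jan 1 is Thursday.
1779: Friday
1780: Saturday (leap)
1781: Monday
1782: Tuesday
1783: Wednesday
1784: Thursday (leap)
1785: Saturday
1786: Sunday
1787: Monday
1788: Tuesday (leap)
1789: Thursday
1790: Friday
1791: Saturday
1792: Sunday (leap)
1793: Tuesday
1794: Wednesday
1795: Thursday
1796: Friday (leap)
1797: Sunday
1798: Monday
1799: Tuesday
1800: Wednesday
1801: Thursday
1802: Friday
1803: Saturday
1804: Sunday (leap)
1805: Tuesday
1806: Wednesday
1807: Thursday
1808: Friday (leap)
1809: Sunday
1810: Monday
1811: Tuesday
1812: Wednesday (leap)
1813: Friday
1814: Saturday
1815: Sunday
1816: Monday (leap)
1816 begins on a Monday and is a leap year.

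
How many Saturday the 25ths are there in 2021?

2

Check the 25th of each month of 2021: Jan 25: Mon, Feb 25: Thu, Mar 25: Thu, Apr 25: Sun, May 25: Tue, Jun 25: Fri, Jul 25: Sun, Aug 25: Wed, Sep 25: Sat, Oct 25: Mon, Nov 25: Thu, Dec 25: Sat.
Saturday occurs in September, December — 2 months.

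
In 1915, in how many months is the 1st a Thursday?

2

Check the 1st of each month of 1915: Jan 1: Fri, Feb 1: Mon, Mar 1: Mon, Apr 1: Thu, May 1: Sat, Jun 1: Tue, Jul 1: Thu, Aug 1: Sun, Sep 1: Wed, Oct 1: Fri, Nov 1: Mon, Dec 1: Wed.
Thursday occurs in April, July — 2 months.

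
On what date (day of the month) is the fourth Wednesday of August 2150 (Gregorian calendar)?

26

August 1, 2150 is a Saturday, so the first Wednesday is the 5th.
The fourth Wednesday is 5 + 21 = 26.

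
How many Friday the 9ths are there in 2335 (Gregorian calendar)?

Check the 9th of each month of 2335: Jan 9: Wed, Feb 9: Sat, Mar 9: Sat, Apr 9: Tue, May 9: Thu, Jun 9: Sun, Jul 9: Tue, Aug 9: Fri, Sep 9: Mon, Oct 9: Wed, Nov 9: Sat, Dec 9: Mon.
Friday occurs in August — 1 month.

1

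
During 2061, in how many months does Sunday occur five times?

A month of length L has five Sundays iff its first Sunday is on day ≤ L−28 (so day 1–3 in a 31-day month, 1–2 in a 30-day month, day 1 in a leap February).
Checking each month of 2061: Jan starts Sat (31d) ✓; Feb starts Tue (28d); Mar starts Tue (31d); Apr starts Fri (30d); May starts Sun (31d) ✓; Jun starts Wed (30d); Jul starts Fri (31d) ✓; Aug starts Mon (31d); Sep starts Thu (30d); Oct starts Sat (31d) ✓; Nov starts Tue (30d); Dec starts Thu (31d).
Five-Sunday months: January, May, July, October → 4.

4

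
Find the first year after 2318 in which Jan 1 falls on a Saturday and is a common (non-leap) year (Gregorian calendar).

2321

Jan 1 advances by 2 weekdays after a leap year and by 1 after a common year.
2318: Jan 1 is Tuesday.
2319: Wednesday
2320: Thursday (leap)
2321: Saturday
2321 begins on a Saturday and is a common year.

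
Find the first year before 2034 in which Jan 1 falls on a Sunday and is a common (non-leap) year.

Jan 1 advances by 2 weekdays after a leap year and by 1 after a common year.
2034: Jan 1 is Sunday.
2033: Saturday
2032: Thursday (leap)
2031: Wednesday
2030: Tuesday
2029: Monday
2028: Saturday (leap)
2027: Friday
2026: Thursday
2025: Wednesday
2024: Monday (leap)
2023: Sunday
2023 begins on a Sunday and is a common year.

2023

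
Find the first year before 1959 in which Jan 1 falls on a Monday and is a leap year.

Jan 1 advances by 2 weekdays after a leap year and by 1 after a common year.
1959: Jan 1 is Thursday.
1958: Wednesday
1957: Tuesday
1956: Sunday (leap)
1955: Saturday
1954: Friday
1953: Thursday
1952: Tuesday (leap)
1951: Monday
1950: Sunday
1949: Saturday
1948: Thursday (leap)
1947: Wednesday
1946: Tuesday
1945: Monday
1944: Saturday (leap)
1943: Friday
1942: Thursday
1941: Wednesday
1940: Monday (leap)
1940 begins on a Monday and is a leap year.

1940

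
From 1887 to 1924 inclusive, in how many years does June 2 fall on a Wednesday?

Track June 2's weekday year by year (advancing +1, or +2 across a Feb 29):
  1887: Thu  1888: Sat (+2)  1889: Sun (+1)  1890: Mon (+1)  1891: Tue (+1)
  1892: Thu (+2)  1893: Fri (+1)  1894: Sat (+1)  1895: Sun (+1)  1896: Tue (+2)
  1897: Wed (+1) ✓  1898: Thu (+1)  1899: Fri (+1)  1900: Sat (+1)  … (10 more years) …
  1911: Fri (+1)  1912: Sun (+2)  1913: Mon (+1)  1914: Tue (+1)  1915: Wed (+1) ✓
  1916: Fri (+2)  1917: Sat (+1)  1918: Sun (+1)  1919: Mon (+1)  1920: Wed (+2) ✓
  1921: Thu (+1)  1922: Fri (+1)  1923: Sat (+1)  1924: Mon (+2)
Wednesday years: 1897, 1909, 1915, 1920 — 4 in total.

4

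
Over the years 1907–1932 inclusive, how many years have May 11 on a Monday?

Track May 11's weekday year by year (advancing +1, or +2 across a Feb 29):
  1907: Sat  1908: Mon (+2) ✓  1909: Tue (+1)  1910: Wed (+1)  1911: Thu (+1)
  1912: Sat (+2)  1913: Sun (+1)  1914: Mon (+1) ✓  1915: Tue (+1)  1916: Thu (+2)
  1917: Fri (+1)  1918: Sat (+1)  1919: Sun (+1)  1920: Tue (+2)  1921: Wed (+1)
  1922: Thu (+1)  1923: Fri (+1)  1924: Sun (+2)  1925: Mon (+1) ✓  1926: Tue (+1)
  1927: Wed (+1)  1928: Fri (+2)  1929: Sat (+1)  1930: Sun (+1)  1931: Mon (+1) ✓
  1932: Wed (+2)
Monday years: 1908, 1914, 1925, 1931 — 4 in total.

4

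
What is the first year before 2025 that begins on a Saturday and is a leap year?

2000

Jan 1 advances by 2 weekdays after a leap year and by 1 after a common year.
2025: Jan 1 is Wednesday.
2024: Monday (leap)
2023: Sunday
2022: Saturday
2021: Friday
2020: Wednesday (leap)
2019: Tuesday
2018: Monday
2017: Sunday
2016: Friday (leap)
2015: Thursday
2014: Wednesday
2013: Tuesday
2012: Sunday (leap)
2011: Saturday
2010: Friday
2009: Thursday
2008: Tuesday (leap)
2007: Monday
2006: Sunday
2005: Saturday
2004: Thursday (leap)
2003: Wednesday
2002: Tuesday
2001: Monday
2000: Saturday (leap)
2000 begins on a Saturday and is a leap year.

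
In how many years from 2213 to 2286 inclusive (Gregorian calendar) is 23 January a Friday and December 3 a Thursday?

8

Check each year's weekday for 23 January and December 3:
  2213: Sat/Fri  2214: Sun/Sat  2215: Mon/Sun  2216: Tue/Tue  2217: Thu/Wed  2218: Fri/Thu ✓  2219: Sat/Fri  2220: Sun/Sun  2221: Tue/Mon  2222: Wed/Tue  2223: Thu/Wed  2224: Fri/Fri  2225: Sun/Sat  2226: Mon/Sun  …(46 more)…  2273: Thu/Wed  2274: Fri/Thu ✓  2275: Sat/Fri  2276: Sun/Sun  2277: Tue/Mon  2278: Wed/Tue  2279: Thu/Wed  2280: Fri/Fri  2281: Sun/Sat  2282: Mon/Sun  2283: Tue/Mon  2284: Wed/Wed  2285: Fri/Thu ✓  2286: Sat/Fri
Both conditions hold in: 2218, 2229, 2235, 2246, 2257, 2263, 2274, 2285 — 8.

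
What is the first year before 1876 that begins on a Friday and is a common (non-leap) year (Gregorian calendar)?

Jan 1 advances by 2 weekdays after a leap year and by 1 after a common year.
1876: Jan 1 is Saturday (leap).
1875: Friday
1875 begins on a Friday and is a common year.

1875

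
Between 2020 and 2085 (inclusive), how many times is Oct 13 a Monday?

9

Track Oct 13's weekday year by year (advancing +1, or +2 across a Feb 29):
  2020: Tue  2021: Wed (+1)  2022: Thu (+1)  2023: Fri (+1)  2024: Sun (+2)
  2025: Mon (+1) ✓  2026: Tue (+1)  2027: Wed (+1)  2028: Fri (+2)  2029: Sat (+1)
  2030: Sun (+1)  2031: Mon (+1) ✓  2032: Wed (+2)  2033: Thu (+1)  … (38 more years) …
  2072: Thu (+2)  2073: Fri (+1)  2074: Sat (+1)  2075: Sun (+1)  2076: Tue (+2)
  2077: Wed (+1)  2078: Thu (+1)  2079: Fri (+1)  2080: Sun (+2)  2081: Mon (+1) ✓
  2082: Tue (+1)  2083: Wed (+1)  2084: Fri (+2)  2085: Sat (+1)
Monday years: 2025, 2031, 2036, 2042, 2053, 2059, 2064, 2070, 2081 — 9 in total.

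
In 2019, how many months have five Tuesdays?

A month of length L has five Tuesdays iff its first Tuesday is on day ≤ L−28 (so day 1–3 in a 31-day month, 1–2 in a 30-day month, day 1 in a leap February).
Checking each month of 2019: Jan starts Tue (31d) ✓; Feb starts Fri (28d); Mar starts Fri (31d); Apr starts Mon (30d) ✓; May starts Wed (31d); Jun starts Sat (30d); Jul starts Mon (31d) ✓; Aug starts Thu (31d); Sep starts Sun (30d); Oct starts Tue (31d) ✓; Nov starts Fri (30d); Dec starts Sun (31d) ✓.
Five-Tuesday months: January, April, July, October, December → 5.

5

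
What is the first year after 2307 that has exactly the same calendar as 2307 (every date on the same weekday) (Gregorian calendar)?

Two years share a calendar iff Jan 1 falls on the same weekday and both are leap or both are common. 2307: Jan 1 is Tuesday, common year.
2308: Jan 1 Wednesday, leap
2309: Jan 1 Friday, common
2310: Jan 1 Saturday, common
2311: Jan 1 Sunday, common
2312: Jan 1 Monday, leap
2313: Jan 1 Wednesday, common
2314: Jan 1 Thursday, common
2315: Jan 1 Friday, common
2316: Jan 1 Saturday, leap
2317: Jan 1 Monday, common
2318: Jan 1 Tuesday, common
2318 matches on both conditions.

2318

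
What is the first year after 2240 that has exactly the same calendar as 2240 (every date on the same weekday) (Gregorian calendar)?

Two years share a calendar iff Jan 1 falls on the same weekday and both are leap or both are common. 2240: Jan 1 is Wednesday, leap year.
2241: Jan 1 Friday, common
2242: Jan 1 Saturday, common
2243: Jan 1 Sunday, common
2244: Jan 1 Monday, leap
2245: Jan 1 Wednesday, common
2246: Jan 1 Thursday, common
2247: Jan 1 Friday, common
2248: Jan 1 Saturday, leap
2249: Jan 1 Monday, common
2250: Jan 1 Tuesday, common
2251: Jan 1 Wednesday, common
2252: Jan 1 Thursday, leap
2253: Jan 1 Saturday, common
2254: Jan 1 Sunday, common
2255: Jan 1 Monday, common
2256: Jan 1 Tuesday, leap
2257: Jan 1 Thursday, common
2258: Jan 1 Friday, common
2259: Jan 1 Saturday, common
2260: Jan 1 Sunday, leap
2261: Jan 1 Tuesday, common
2262: Jan 1 Wednesday, common
2263: Jan 1 Thursday, common
2264: Jan 1 Friday, leap
2265: Jan 1 Sunday, common
2266: Jan 1 Monday, common
2267: Jan 1 Tuesday, common
2268: Jan 1 Wednesday, leap
2268 matches on both conditions.

2268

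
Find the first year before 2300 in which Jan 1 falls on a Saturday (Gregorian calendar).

2298

Jan 1 advances by 2 weekdays after a leap year and by 1 after a common year.
2300: Jan 1 is Monday.
2299: Sunday
2298: Saturday
2298 begins on a Saturday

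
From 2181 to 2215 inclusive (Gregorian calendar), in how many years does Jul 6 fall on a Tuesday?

Track Jul 6's weekday year by year (advancing +1, or +2 across a Feb 29):
  2181: Fri  2182: Sat (+1)  2183: Sun (+1)  2184: Tue (+2) ✓  2185: Wed (+1)
  2186: Thu (+1)  2187: Fri (+1)  2188: Sun (+2)  2189: Mon (+1)  2190: Tue (+1) ✓
  2191: Wed (+1)  2192: Fri (+2)  2193: Sat (+1)  2194: Sun (+1)  … (7 more years) …
  2202: Tue (+1) ✓  2203: Wed (+1)  2204: Fri (+2)  2205: Sat (+1)  2206: Sun (+1)
  2207: Mon (+1)  2208: Wed (+2)  2209: Thu (+1)  2210: Fri (+1)  2211: Sat (+1)
  2212: Mon (+2)  2213: Tue (+1) ✓  2214: Wed (+1)  2215: Thu (+1)
Tuesday years: 2184, 2190, 2202, 2213 — 4 in total.

4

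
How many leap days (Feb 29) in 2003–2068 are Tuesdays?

2

Leap years in 2003–2068: 17 of them.
Feb 29 weekday advances by 5 (mod 7) from one leap year to the next four years later (or differs when a century non-leap intervenes).
Leap-day weekdays: 2004:Sun 2008:Fri 2012:Wed 2016:Mon 2020:Sat 2024:Thu 2028:Tue✓ 2032:Sun 2036:Fri 2040:Wed 2044:Mon 2048:Sat 2052:Thu 2056:Tue✓ 2060:Sun 2064:Fri 2068:Wed
Tuesday: 2028, 2056 → 2.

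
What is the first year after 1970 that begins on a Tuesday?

1974

Jan 1 advances by 2 weekdays after a leap year and by 1 after a common year.
1970: Jan 1 is Thursday.
1971: Friday
1972: Saturday (leap)
1973: Monday
1974: Tuesday
1974 begins on a Tuesday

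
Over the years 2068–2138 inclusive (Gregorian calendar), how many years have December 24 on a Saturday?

Track December 24's weekday year by year (advancing +1, or +2 across a Feb 29):
  2068: Mon  2069: Tue (+1)  2070: Wed (+1)  2071: Thu (+1)  2072: Sat (+2) ✓
  2073: Sun (+1)  2074: Mon (+1)  2075: Tue (+1)  2076: Thu (+2)  2077: Fri (+1)
  2078: Sat (+1) ✓  2079: Sun (+1)  2080: Tue (+2)  2081: Wed (+1)  … (43 more years) …
  2125: Mon (+1)  2126: Tue (+1)  2127: Wed (+1)  2128: Fri (+2)  2129: Sat (+1) ✓
  2130: Sun (+1)  2131: Mon (+1)  2132: Wed (+2)  2133: Thu (+1)  2134: Fri (+1)
  2135: Sat (+1) ✓  2136: Mon (+2)  2137: Tue (+1)  2138: Wed (+1)
Saturday years: 2072, 2078, 2089, 2095, 2101, 2107, 2112, 2118, 2129, 2135 — 10 in total.

10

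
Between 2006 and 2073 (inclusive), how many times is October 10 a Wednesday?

Track October 10's weekday year by year (advancing +1, or +2 across a Feb 29):
  2006: Tue  2007: Wed (+1) ✓  2008: Fri (+2)  2009: Sat (+1)  2010: Sun (+1)
  2011: Mon (+1)  2012: Wed (+2) ✓  2013: Thu (+1)  2014: Fri (+1)  2015: Sat (+1)
  2016: Mon (+2)  2017: Tue (+1)  2018: Wed (+1) ✓  2019: Thu (+1)  … (40 more years) …
  2060: Sun (+2)  2061: Mon (+1)  2062: Tue (+1)  2063: Wed (+1) ✓  2064: Fri (+2)
  2065: Sat (+1)  2066: Sun (+1)  2067: Mon (+1)  2068: Wed (+2) ✓  2069: Thu (+1)
  2070: Fri (+1)  2071: Sat (+1)  2072: Mon (+2)  2073: Tue (+1)
Wednesday years: 2007, 2012, 2018, 2029, 2035, 2040, 2046, 2057, 2063, 2068 — 10 in total.

10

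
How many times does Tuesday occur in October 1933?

October 1933 has 31 days and begins on Sunday.
The first Tuesday is October 3.
Tuesdays fall on 3, 10, 17, 24, 31 — that's 5.

5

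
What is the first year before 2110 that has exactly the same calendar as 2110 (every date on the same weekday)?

2098

Two years share a calendar iff Jan 1 falls on the same weekday and both are leap or both are common. 2110: Jan 1 is Wednesday, common year.
2109: Jan 1 Tuesday, common
2108: Jan 1 Sunday, leap
2107: Jan 1 Saturday, common
2106: Jan 1 Friday, common
2105: Jan 1 Thursday, common
2104: Jan 1 Tuesday, leap
2103: Jan 1 Monday, common
2102: Jan 1 Sunday, common
2101: Jan 1 Saturday, common
2100: Jan 1 Friday, common
2099: Jan 1 Thursday, common
2098: Jan 1 Wednesday, common
2098 matches on both conditions.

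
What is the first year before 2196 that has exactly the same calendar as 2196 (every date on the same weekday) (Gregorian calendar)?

Two years share a calendar iff Jan 1 falls on the same weekday and both are leap or both are common. 2196: Jan 1 is Friday, leap year.
2195: Jan 1 Thursday, common
2194: Jan 1 Wednesday, common
2193: Jan 1 Tuesday, common
2192: Jan 1 Sunday, leap
2191: Jan 1 Saturday, common
2190: Jan 1 Friday, common
2189: Jan 1 Thursday, common
2188: Jan 1 Tuesday, leap
2187: Jan 1 Monday, common
2186: Jan 1 Sunday, common
2185: Jan 1 Saturday, common
2184: Jan 1 Thursday, leap
2183: Jan 1 Wednesday, common
2182: Jan 1 Tuesday, common
2181: Jan 1 Monday, common
2180: Jan 1 Saturday, leap
2179: Jan 1 Friday, common
2178: Jan 1 Thursday, common
2177: Jan 1 Wednesday, common
2176: Jan 1 Monday, leap
2175: Jan 1 Sunday, common
2174: Jan 1 Saturday, common
2173: Jan 1 Friday, common
2172: Jan 1 Wednesday, leap
2171: Jan 1 Tuesday, common
2170: Jan 1 Monday, common
2169: Jan 1 Sunday, common
2168: Jan 1 Friday, leap
2168 matches on both conditions.

2168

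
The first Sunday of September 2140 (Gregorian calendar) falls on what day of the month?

September 1, 2140 is a Thursday, so the first Sunday is the 4th.
The first Sunday is 4 + 0 = 4.

4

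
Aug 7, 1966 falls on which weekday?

Sunday

January 1, 1966 is a Saturday.
August 7 is day 219 of the year, i.e. 218 days after Jan 1.
218 mod 7 = 1, so advance 1 weekday from Saturday: Sunday.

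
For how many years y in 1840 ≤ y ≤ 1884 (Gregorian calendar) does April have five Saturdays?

April has 30 days; it has five Saturdays when Saturday falls among the first (month-length − 28) days — i.e. when April 1 is one of Saturday/Friday.
April 1 by year: 1840:Wed 1841:Thu 1842:Fri✓ 1843:Sat✓ 1844:Mon 1845:Tue 1846:Wed 1847:Thu 1848:Sat✓ 1849:Sun 1850:Mon 1851:Tue 1852:Thu 1853:Fri✓ 1854:Sat✓ …(15 more)… 1870:Fri✓ 1871:Sat✓ 1872:Mon 1873:Tue 1874:Wed 1875:Thu 1876:Sat✓ 1877:Sun 1878:Mon 1879:Tue 1880:Thu 1881:Fri✓ 1882:Sat✓ 1883:Sun 1884:Tue
Years with five Saturdays: 1842, 1843, 1848, 1853, 1854, 1859, 1864, 1865, 1870, 1871, 1876, 1881, 1882 → 13.

13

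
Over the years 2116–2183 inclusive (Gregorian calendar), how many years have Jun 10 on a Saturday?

Track Jun 10's weekday year by year (advancing +1, or +2 across a Feb 29):
  2116: Wed  2117: Thu (+1)  2118: Fri (+1)  2119: Sat (+1) ✓  2120: Mon (+2)
  2121: Tue (+1)  2122: Wed (+1)  2123: Thu (+1)  2124: Sat (+2) ✓  2125: Sun (+1)
  2126: Mon (+1)  2127: Tue (+1)  2128: Thu (+2)  2129: Fri (+1)  … (40 more years) …
  2170: Sun (+1)  2171: Mon (+1)  2172: Wed (+2)  2173: Thu (+1)  2174: Fri (+1)
  2175: Sat (+1) ✓  2176: Mon (+2)  2177: Tue (+1)  2178: Wed (+1)  2179: Thu (+1)
  2180: Sat (+2) ✓  2181: Sun (+1)  2182: Mon (+1)  2183: Tue (+1)
Saturday years: 2119, 2124, 2130, 2141, 2147, 2152, 2158, 2169, 2175, 2180 — 10 in total.

10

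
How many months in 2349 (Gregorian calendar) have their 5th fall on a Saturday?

3

Check the 5th of each month of 2349: Jan 5: Wed, Feb 5: Sat, Mar 5: Sat, Apr 5: Tue, May 5: Thu, Jun 5: Sun, Jul 5: Tue, Aug 5: Fri, Sep 5: Mon, Oct 5: Wed, Nov 5: Sat, Dec 5: Mon.
Saturday occurs in February, March, November — 3 months.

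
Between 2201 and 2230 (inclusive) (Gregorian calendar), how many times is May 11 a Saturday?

4

Track May 11's weekday year by year (advancing +1, or +2 across a Feb 29):
  2201: Mon  2202: Tue (+1)  2203: Wed (+1)  2204: Fri (+2)  2205: Sat (+1) ✓
  2206: Sun (+1)  2207: Mon (+1)  2208: Wed (+2)  2209: Thu (+1)  2210: Fri (+1)
  2211: Sat (+1) ✓  2212: Mon (+2)  2213: Tue (+1)  2214: Wed (+1)  2215: Thu (+1)
  2216: Sat (+2) ✓  2217: Sun (+1)  2218: Mon (+1)  2219: Tue (+1)  2220: Thu (+2)
  2221: Fri (+1)  2222: Sat (+1) ✓  2223: Sun (+1)  2224: Tue (+2)  2225: Wed (+1)
  2226: Thu (+1)  2227: Fri (+1)  2228: Sun (+2)  2229: Mon (+1)  2230: Tue (+1)
Saturday years: 2205, 2211, 2216, 2222 — 4 in total.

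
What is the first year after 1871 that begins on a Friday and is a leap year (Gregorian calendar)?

1892

Jan 1 advances by 2 weekdays after a leap year and by 1 after a common year.
1871: Jan 1 is Sunday.
1872: Monday (leap)
1873: Wednesday
1874: Thursday
1875: Friday
1876: Saturday (leap)
1877: Monday
1878: Tuesday
1879: Wednesday
1880: Thursday (leap)
1881: Saturday
1882: Sunday
1883: Monday
1884: Tuesday (leap)
1885: Thursday
1886: Friday
1887: Saturday
1888: Sunday (leap)
1889: Tuesday
1890: Wednesday
1891: Thursday
1892: Friday (leap)
1892 begins on a Friday and is a leap year.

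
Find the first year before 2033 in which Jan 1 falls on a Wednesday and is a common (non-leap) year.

Jan 1 advances by 2 weekdays after a leap year and by 1 after a common year.
2033: Jan 1 is Saturday.
2032: Thursday (leap)
2031: Wednesday
2031 begins on a Wednesday and is a common year.

2031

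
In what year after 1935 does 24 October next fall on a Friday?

From one year to the next, a fixed date's weekday advances by 1, or by 2 when a Feb 29 lies between the two dates.
1935: October 24 is Thursday.
1936: Saturday (+2)
1937: Sunday (+1)
1938: Monday (+1)
1939: Tuesday (+1)
1940: Thursday (+2)
1941: Friday (+1)
24 October falls on a Friday in 1941.

1941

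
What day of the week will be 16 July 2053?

Wednesday

January 1, 2053 is a Wednesday.
July 16 is day 197 of the year, i.e. 196 days after Jan 1.
196 mod 7 = 0, so advance 0 weekdays from Wednesday: Wednesday.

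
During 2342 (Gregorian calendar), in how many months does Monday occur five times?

A month of length L has five Mondays iff its first Monday is on day ≤ L−28 (so day 1–3 in a 31-day month, 1–2 in a 30-day month, day 1 in a leap February).
Checking each month of 2342: Jan starts Thu (31d); Feb starts Sun (28d); Mar starts Sun (31d) ✓; Apr starts Wed (30d); May starts Fri (31d); Jun starts Mon (30d) ✓; Jul starts Wed (31d); Aug starts Sat (31d) ✓; Sep starts Tue (30d); Oct starts Thu (31d); Nov starts Sun (30d) ✓; Dec starts Tue (31d).
Five-Monday months: March, June, August, November → 4.

4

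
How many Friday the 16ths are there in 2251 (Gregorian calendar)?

1

Check the 16th of each month of 2251: Jan 16: Thu, Feb 16: Sun, Mar 16: Sun, Apr 16: Wed, May 16: Fri, Jun 16: Mon, Jul 16: Wed, Aug 16: Sat, Sep 16: Tue, Oct 16: Thu, Nov 16: Sun, Dec 16: Tue.
Friday occurs in May — 1 month.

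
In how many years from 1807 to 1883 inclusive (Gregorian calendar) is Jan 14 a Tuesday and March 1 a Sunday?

3

Check each year's weekday for Jan 14 and March 1:
  1807: Wed/Sun  1808: Thu/Tue  1809: Sat/Wed  1810: Sun/Thu  1811: Mon/Fri  1812: Tue/Sun ✓  1813: Thu/Mon  1814: Fri/Tue  1815: Sat/Wed  1816: Sun/Fri  1817: Tue/Sat  1818: Wed/Sun  1819: Thu/Mon  1820: Fri/Wed  …(49 more)…  1870: Fri/Tue  1871: Sat/Wed  1872: Sun/Fri  1873: Tue/Sat  1874: Wed/Sun  1875: Thu/Mon  1876: Fri/Wed  1877: Sun/Thu  1878: Mon/Fri  1879: Tue/Sat  1880: Wed/Mon  1881: Fri/Tue  1882: Sat/Wed  1883: Sun/Thu
Both conditions hold in: 1812, 1840, 1868 — 3.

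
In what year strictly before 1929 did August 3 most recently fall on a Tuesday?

From one year to the next, a fixed date's weekday advances by 1, or by 2 when a Feb 29 lies between the two dates.
1929: August 3 is Saturday.
1928: Friday (−1)
1927: Wednesday (−2)
1926: Tuesday (−1)
August 3 falls on a Tuesday in 1926.

1926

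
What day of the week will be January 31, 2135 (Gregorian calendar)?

Monday

January 1, 2135 is a Saturday.
January 31 is day 31 of the year, i.e. 30 days after Jan 1.
30 mod 7 = 2, so advance 2 weekdays from Saturday: Monday.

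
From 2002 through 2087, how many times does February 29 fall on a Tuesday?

3

Leap years in 2002–2087: 21 of them.
Feb 29 weekday advances by 5 (mod 7) from one leap year to the next four years later (or differs when a century non-leap intervenes).
Leap-day weekdays: 2004:Sun 2008:Fri 2012:Wed 2016:Mon 2020:Sat 2024:Thu 2028:Tue✓ 2032:Sun 2036:Fri 2040:Wed 2044:Mon 2048:Sat 2052:Thu 2056:Tue✓ 2060:Sun 2064:Fri 2068:Wed 2072:Mon 2076:Sat 2080:Thu 2084:Tue✓
Tuesday: 2028, 2056, 2084 → 3.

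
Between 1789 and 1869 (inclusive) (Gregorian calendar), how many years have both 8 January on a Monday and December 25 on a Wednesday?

Check each year's weekday for 8 January and December 25:
  1789: Thu/Fri  1790: Fri/Sat  1791: Sat/Sun  1792: Sun/Tue  1793: Tue/Wed  1794: Wed/Thu  1795: Thu/Fri  1796: Fri/Sun  1797: Sun/Mon  1798: Mon/Tue  1799: Tue/Wed  1800: Wed/Thu  1801: Thu/Fri  1802: Fri/Sat  …(53 more)…  1856: Tue/Thu  1857: Thu/Fri  1858: Fri/Sat  1859: Sat/Sun  1860: Sun/Tue  1861: Tue/Wed  1862: Wed/Thu  1863: Thu/Fri  1864: Fri/Sun  1865: Sun/Mon  1866: Mon/Tue  1867: Tue/Wed  1868: Wed/Fri  1869: Fri/Sat
Both conditions hold in: 1816, 1844 — 2.

2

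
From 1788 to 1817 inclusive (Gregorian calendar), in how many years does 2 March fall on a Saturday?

5

Track 2 March's weekday year by year (advancing +1, or +2 across a Feb 29):
  1788: Sun  1789: Mon (+1)  1790: Tue (+1)  1791: Wed (+1)  1792: Fri (+2)
  1793: Sat (+1) ✓  1794: Sun (+1)  1795: Mon (+1)  1796: Wed (+2)  1797: Thu (+1)
  1798: Fri (+1)  1799: Sat (+1) ✓  1800: Sun (+1)  1801: Mon (+1)  1802: Tue (+1)
  1803: Wed (+1)  1804: Fri (+2)  1805: Sat (+1) ✓  1806: Sun (+1)  1807: Mon (+1)
  1808: Wed (+2)  1809: Thu (+1)  1810: Fri (+1)  1811: Sat (+1) ✓  1812: Mon (+2)
  1813: Tue (+1)  1814: Wed (+1)  1815: Thu (+1)  1816: Sat (+2) ✓  1817: Sun (+1)
Saturday years: 1793, 1799, 1805, 1811, 1816 — 5 in total.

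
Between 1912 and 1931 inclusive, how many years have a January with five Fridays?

January has 31 days; it has five Fridays when Friday falls among the first (month-length − 28) days — i.e. when January 1 is one of Friday/Thursday/Wednesday.
January 1 by year: 1912:Mon 1913:Wed✓ 1914:Thu✓ 1915:Fri✓ 1916:Sat 1917:Mon 1918:Tue 1919:Wed✓ 1920:Thu✓ 1921:Sat 1922:Sun 1923:Mon 1924:Tue 1925:Thu✓ 1926:Fri✓ 1927:Sat 1928:Sun 1929:Tue 1930:Wed✓ 1931:Thu✓
Years with five Fridays: 1913, 1914, 1915, 1919, 1920, 1925, 1926, 1930, 1931 → 9.

9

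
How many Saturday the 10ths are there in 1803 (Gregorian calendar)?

2

Check the 10th of each month of 1803: Jan 10: Mon, Feb 10: Thu, Mar 10: Thu, Apr 10: Sun, May 10: Tue, Jun 10: Fri, Jul 10: Sun, Aug 10: Wed, Sep 10: Sat, Oct 10: Mon, Nov 10: Thu, Dec 10: Sat.
Saturday occurs in September, December — 2 months.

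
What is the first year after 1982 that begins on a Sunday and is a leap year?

Jan 1 advances by 2 weekdays after a leap year and by 1 after a common year.
1982: Jan 1 is Friday.
1983: Saturday
1984: Sunday (leap)
1984 begins on a Sunday and is a leap year.

1984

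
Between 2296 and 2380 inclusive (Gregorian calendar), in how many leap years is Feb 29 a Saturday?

Leap years in 2296–2380: 21 of them.
Feb 29 weekday advances by 5 (mod 7) from one leap year to the next four years later (or differs when a century non-leap intervenes).
Leap-day weekdays: 2296:Sat✓ 2304:Mon 2308:Sat✓ 2312:Thu 2316:Tue 2320:Sun 2324:Fri 2328:Wed 2332:Mon 2336:Sat✓ 2340:Thu 2344:Tue 2348:Sun 2352:Fri 2356:Wed 2360:Mon 2364:Sat✓ 2368:Thu 2372:Tue 2376:Sun 2380:Fri
Saturday: 2296, 2308, 2336, 2364 → 4.

4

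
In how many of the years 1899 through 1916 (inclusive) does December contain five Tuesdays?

December has 31 days; it has five Tuesdays when Tuesday falls among the first (month-length − 28) days — i.e. when December 1 is one of Tuesday/Monday/Sunday.
December 1 by year: 1899:Fri 1900:Sat 1901:Sun✓ 1902:Mon✓ 1903:Tue✓ 1904:Thu 1905:Fri 1906:Sat 1907:Sun✓ 1908:Tue✓ 1909:Wed 1910:Thu 1911:Fri 1912:Sun✓ 1913:Mon✓ 1914:Tue✓ 1915:Wed 1916:Fri
Years with five Tuesdays: 1901, 1902, 1903, 1907, 1908, 1912, 1913, 1914 → 8.

8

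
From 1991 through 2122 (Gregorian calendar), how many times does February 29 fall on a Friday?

Leap years in 1991–2122: 32 of them.
Feb 29 weekday advances by 5 (mod 7) from one leap year to the next four years later (or differs when a century non-leap intervenes).
Leap-day weekdays: 1992:Sat 1996:Thu 2000:Tue 2004:Sun 2008:Fri✓ 2012:Wed 2016:Mon 2020:Sat 2024:Thu 2028:Tue 2032:Sun 2036:Fri✓ 2040:Wed …(6 more)… 2068:Wed 2072:Mon 2076:Sat 2080:Thu 2084:Tue 2088:Sun 2092:Fri✓ 2096:Wed 2104:Fri✓ 2108:Wed 2112:Mon 2116:Sat 2120:Thu
Friday: 2008, 2036, 2064, 2092, 2104 → 5.

5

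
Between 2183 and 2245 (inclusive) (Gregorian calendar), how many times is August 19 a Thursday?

Track August 19's weekday year by year (advancing +1, or +2 across a Feb 29):
  2183: Tue  2184: Thu (+2) ✓  2185: Fri (+1)  2186: Sat (+1)  2187: Sun (+1)
  2188: Tue (+2)  2189: Wed (+1)  2190: Thu (+1) ✓  2191: Fri (+1)  2192: Sun (+2)
  2193: Mon (+1)  2194: Tue (+1)  2195: Wed (+1)  2196: Fri (+2)  … (35 more years) …
  2232: Sun (+2)  2233: Mon (+1)  2234: Tue (+1)  2235: Wed (+1)  2236: Fri (+2)
  2237: Sat (+1)  2238: Sun (+1)  2239: Mon (+1)  2240: Wed (+2)  2241: Thu (+1) ✓
  2242: Fri (+1)  2243: Sat (+1)  2244: Mon (+2)  2245: Tue (+1)
Thursday years: 2184, 2190, 2202, 2213, 2219, 2224, 2230, 2241 — 8 in total.

8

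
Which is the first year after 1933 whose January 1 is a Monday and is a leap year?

1940

Jan 1 advances by 2 weekdays after a leap year and by 1 after a common year.
1933: Jan 1 is Sunday.
1934: Monday
1935: Tuesday
1936: Wednesday (leap)
1937: Friday
1938: Saturday
1939: Sunday
1940: Monday (leap)
1940 begins on a Monday and is a leap year.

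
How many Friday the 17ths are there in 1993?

Check the 17th of each month of 1993: Jan 17: Sun, Feb 17: Wed, Mar 17: Wed, Apr 17: Sat, May 17: Mon, Jun 17: Thu, Jul 17: Sat, Aug 17: Tue, Sep 17: Fri, Oct 17: Sun, Nov 17: Wed, Dec 17: Fri.
Friday occurs in September, December — 2 months.

2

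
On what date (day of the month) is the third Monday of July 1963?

July 1, 1963 is a Monday, so the first Monday is the 1st.
The third Monday is 1 + 14 = 15.

15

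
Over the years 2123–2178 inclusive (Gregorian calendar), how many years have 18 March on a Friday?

Track 18 March's weekday year by year (advancing +1, or +2 across a Feb 29):
  2123: Thu  2124: Sat (+2)  2125: Sun (+1)  2126: Mon (+1)  2127: Tue (+1)
  2128: Thu (+2)  2129: Fri (+1) ✓  2130: Sat (+1)  2131: Sun (+1)  2132: Tue (+2)
  2133: Wed (+1)  2134: Thu (+1)  2135: Fri (+1) ✓  2136: Sun (+2)  … (28 more years) …
  2165: Mon (+1)  2166: Tue (+1)  2167: Wed (+1)  2168: Fri (+2) ✓  2169: Sat (+1)
  2170: Sun (+1)  2171: Mon (+1)  2172: Wed (+2)  2173: Thu (+1)  2174: Fri (+1) ✓
  2175: Sat (+1)  2176: Mon (+2)  2177: Tue (+1)  2178: Wed (+1)
Friday years: 2129, 2135, 2140, 2146, 2157, 2163, 2168, 2174 — 8 in total.

8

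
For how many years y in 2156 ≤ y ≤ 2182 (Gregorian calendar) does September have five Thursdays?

8

September has 30 days; it has five Thursdays when Thursday falls among the first (month-length − 28) days — i.e. when September 1 is one of Thursday/Wednesday.
September 1 by year: 2156:Wed✓ 2157:Thu✓ 2158:Fri 2159:Sat 2160:Mon 2161:Tue 2162:Wed✓ 2163:Thu✓ 2164:Sat 2165:Sun 2166:Mon 2167:Tue 2168:Thu✓ 2169:Fri 2170:Sat 2171:Sun 2172:Tue 2173:Wed✓ 2174:Thu✓ 2175:Fri 2176:Sun 2177:Mon 2178:Tue 2179:Wed✓ 2180:Fri 2181:Sat 2182:Sun
Years with five Thursdays: 2156, 2157, 2162, 2163, 2168, 2173, 2174, 2179 → 8.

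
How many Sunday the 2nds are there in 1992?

2

Check the 2nd of each month of 1992: Jan 2: Thu, Feb 2: Sun, Mar 2: Mon, Apr 2: Thu, May 2: Sat, Jun 2: Tue, Jul 2: Thu, Aug 2: Sun, Sep 2: Wed, Oct 2: Fri, Nov 2: Mon, Dec 2: Wed.
Sunday occurs in February, August — 2 months.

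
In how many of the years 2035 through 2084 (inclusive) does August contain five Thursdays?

21

August has 31 days; it has five Thursdays when Thursday falls among the first (month-length − 28) days — i.e. when August 1 is one of Thursday/Wednesday/Tuesday.
August 1 by year: 2035:Wed✓ 2036:Fri 2037:Sat 2038:Sun 2039:Mon 2040:Wed✓ 2041:Thu✓ 2042:Fri 2043:Sat 2044:Mon 2045:Tue✓ 2046:Wed✓ 2047:Thu✓ 2048:Sat 2049:Sun …(20 more)… 2070:Fri 2071:Sat 2072:Mon 2073:Tue✓ 2074:Wed✓ 2075:Thu✓ 2076:Sat 2077:Sun 2078:Mon 2079:Tue✓ 2080:Thu✓ 2081:Fri 2082:Sat 2083:Sun 2084:Tue✓
Years with five Thursdays: 2035, 2040, 2041, 2045, 2046, 2047, 2051, 2052, 2056, 2057, 2058, 2062, 2063, 2068, 2069, 2073, 2074, 2075, 2079, 2080, 2084 → 21.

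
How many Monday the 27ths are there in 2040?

Check the 27th of each month of 2040: Jan 27: Fri, Feb 27: Mon, Mar 27: Tue, Apr 27: Fri, May 27: Sun, Jun 27: Wed, Jul 27: Fri, Aug 27: Mon, Sep 27: Thu, Oct 27: Sat, Nov 27: Tue, Dec 27: Thu.
Monday occurs in February, August — 2 months.

2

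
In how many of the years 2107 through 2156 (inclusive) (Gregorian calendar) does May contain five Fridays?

May has 31 days; it has five Fridays when Friday falls among the first (month-length − 28) days — i.e. when May 1 is one of Friday/Thursday/Wednesday.
May 1 by year: 2107:Sun 2108:Tue 2109:Wed✓ 2110:Thu✓ 2111:Fri✓ 2112:Sun 2113:Mon 2114:Tue 2115:Wed✓ 2116:Fri✓ 2117:Sat 2118:Sun 2119:Mon 2120:Wed✓ 2121:Thu✓ …(20 more)… 2142:Tue 2143:Wed✓ 2144:Fri✓ 2145:Sat 2146:Sun 2147:Mon 2148:Wed✓ 2149:Thu✓ 2150:Fri✓ 2151:Sat 2152:Mon 2153:Tue 2154:Wed✓ 2155:Thu✓ 2156:Sat
Years with five Fridays: 2109, 2110, 2111, 2115, 2116, 2120, 2121, 2122, 2126, 2127, 2132, 2133, 2137, 2138, 2139, 2143, 2144, 2148, 2149, 2150, 2154, 2155 → 22.

22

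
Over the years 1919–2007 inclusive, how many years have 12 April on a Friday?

Track 12 April's weekday year by year (advancing +1, or +2 across a Feb 29):
  1919: Sat  1920: Mon (+2)  1921: Tue (+1)  1922: Wed (+1)  1923: Thu (+1)
  1924: Sat (+2)  1925: Sun (+1)  1926: Mon (+1)  1927: Tue (+1)  1928: Thu (+2)
  1929: Fri (+1) ✓  1930: Sat (+1)  1931: Sun (+1)  1932: Tue (+2)  … (61 more years) …
  1994: Tue (+1)  1995: Wed (+1)  1996: Fri (+2) ✓  1997: Sat (+1)  1998: Sun (+1)
  1999: Mon (+1)  2000: Wed (+2)  2001: Thu (+1)  2002: Fri (+1) ✓  2003: Sat (+1)
  2004: Mon (+2)  2005: Tue (+1)  2006: Wed (+1)  2007: Thu (+1)
Friday years: 1929, 1935, 1940, 1946, 1957, 1963, 1968, 1974, 1985, 1991, 1996, 2002 — 12 in total.

12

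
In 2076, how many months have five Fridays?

A month of length L has five Fridays iff its first Friday is on day ≤ L−28 (so day 1–3 in a 31-day month, 1–2 in a 30-day month, day 1 in a leap February).
Checking each month of 2076: Jan starts Wed (31d) ✓; Feb starts Sat (29d); Mar starts Sun (31d); Apr starts Wed (30d); May starts Fri (31d) ✓; Jun starts Mon (30d); Jul starts Wed (31d) ✓; Aug starts Sat (31d); Sep starts Tue (30d); Oct starts Thu (31d) ✓; Nov starts Sun (30d); Dec starts Tue (31d).
Five-Friday months: January, May, July, October → 4.

4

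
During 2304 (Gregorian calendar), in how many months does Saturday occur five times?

A month of length L has five Saturdays iff its first Saturday is on day ≤ L−28 (so day 1–3 in a 31-day month, 1–2 in a 30-day month, day 1 in a leap February).
Checking each month of 2304: Jan starts Fri (31d) ✓; Feb starts Mon (29d); Mar starts Tue (31d); Apr starts Fri (30d) ✓; May starts Sun (31d); Jun starts Wed (30d); Jul starts Fri (31d) ✓; Aug starts Mon (31d); Sep starts Thu (30d); Oct starts Sat (31d) ✓; Nov starts Tue (30d); Dec starts Thu (31d) ✓.
Five-Saturday months: January, April, July, October, December → 5.

5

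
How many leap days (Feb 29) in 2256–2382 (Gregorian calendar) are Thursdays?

Leap years in 2256–2382: 31 of them.
Feb 29 weekday advances by 5 (mod 7) from one leap year to the next four years later (or differs when a century non-leap intervenes).
Leap-day weekdays: 2256:Fri 2260:Wed 2264:Mon 2268:Sat 2272:Thu✓ 2276:Tue 2280:Sun 2284:Fri 2288:Wed 2292:Mon 2296:Sat 2304:Mon 2308:Sat …(5 more)… 2332:Mon 2336:Sat 2340:Thu✓ 2344:Tue 2348:Sun 2352:Fri 2356:Wed 2360:Mon 2364:Sat 2368:Thu✓ 2372:Tue 2376:Sun 2380:Fri
Thursday: 2272, 2312, 2340, 2368 → 4.

4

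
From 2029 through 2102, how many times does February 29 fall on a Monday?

Leap years in 2029–2102: 17 of them.
Feb 29 weekday advances by 5 (mod 7) from one leap year to the next four years later (or differs when a century non-leap intervenes).
Leap-day weekdays: 2032:Sun 2036:Fri 2040:Wed 2044:Mon✓ 2048:Sat 2052:Thu 2056:Tue 2060:Sun 2064:Fri 2068:Wed 2072:Mon✓ 2076:Sat 2080:Thu 2084:Tue 2088:Sun 2092:Fri 2096:Wed
Monday: 2044, 2072 → 2.

2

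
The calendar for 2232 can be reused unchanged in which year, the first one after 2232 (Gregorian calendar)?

2260

Two years share a calendar iff Jan 1 falls on the same weekday and both are leap or both are common. 2232: Jan 1 is Sunday, leap year.
2233: Jan 1 Tuesday, common
2234: Jan 1 Wednesday, common
2235: Jan 1 Thursday, common
2236: Jan 1 Friday, leap
2237: Jan 1 Sunday, common
2238: Jan 1 Monday, common
2239: Jan 1 Tuesday, common
2240: Jan 1 Wednesday, leap
2241: Jan 1 Friday, common
2242: Jan 1 Saturday, common
2243: Jan 1 Sunday, common
2244: Jan 1 Monday, leap
2245: Jan 1 Wednesday, common
2246: Jan 1 Thursday, common
2247: Jan 1 Friday, common
2248: Jan 1 Saturday, leap
2249: Jan 1 Monday, common
2250: Jan 1 Tuesday, common
2251: Jan 1 Wednesday, common
2252: Jan 1 Thursday, leap
2253: Jan 1 Saturday, common
2254: Jan 1 Sunday, common
2255: Jan 1 Monday, common
2256: Jan 1 Tuesday, leap
2257: Jan 1 Thursday, common
2258: Jan 1 Friday, common
2259: Jan 1 Saturday, common
2260: Jan 1 Sunday, leap
2260 matches on both conditions.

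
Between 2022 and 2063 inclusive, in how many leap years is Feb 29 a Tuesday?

2

Leap years in 2022–2063: 10 of them.
Feb 29 weekday advances by 5 (mod 7) from one leap year to the next four years later (or differs when a century non-leap intervenes).
Leap-day weekdays: 2024:Thu 2028:Tue✓ 2032:Sun 2036:Fri 2040:Wed 2044:Mon 2048:Sat 2052:Thu 2056:Tue✓ 2060:Sun
Tuesday: 2028, 2056 → 2.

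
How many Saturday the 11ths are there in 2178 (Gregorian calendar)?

2

Check the 11th of each month of 2178: Jan 11: Sun, Feb 11: Wed, Mar 11: Wed, Apr 11: Sat, May 11: Mon, Jun 11: Thu, Jul 11: Sat, Aug 11: Tue, Sep 11: Fri, Oct 11: Sun, Nov 11: Wed, Dec 11: Fri.
Saturday occurs in April, July — 2 months.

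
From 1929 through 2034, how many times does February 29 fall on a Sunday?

4

Leap years in 1929–2034: 26 of them.
Feb 29 weekday advances by 5 (mod 7) from one leap year to the next four years later (or differs when a century non-leap intervenes).
Leap-day weekdays: 1932:Mon 1936:Sat 1940:Thu 1944:Tue 1948:Sun✓ 1952:Fri 1956:Wed 1960:Mon 1964:Sat 1968:Thu 1972:Tue 1976:Sun✓ 1980:Fri 1984:Wed 1988:Mon 1992:Sat 1996:Thu 2000:Tue 2004:Sun✓ 2008:Fri 2012:Wed 2016:Mon 2020:Sat 2024:Thu 2028:Tue 2032:Sun✓
Sunday: 1948, 1976, 2004, 2032 → 4.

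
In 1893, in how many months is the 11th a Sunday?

1

Check the 11th of each month of 1893: Jan 11: Wed, Feb 11: Sat, Mar 11: Sat, Apr 11: Tue, May 11: Thu, Jun 11: Sun, Jul 11: Tue, Aug 11: Fri, Sep 11: Mon, Oct 11: Wed, Nov 11: Sat, Dec 11: Mon.
Sunday occurs in June — 1 month.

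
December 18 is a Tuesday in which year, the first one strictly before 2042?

2040

From one year to the next, a fixed date's weekday advances by 1, or by 2 when a Feb 29 lies between the two dates.
2042: December 18 is Thursday.
2041: Wednesday (−1)
2040: Tuesday (−1)
December 18 falls on a Tuesday in 2040.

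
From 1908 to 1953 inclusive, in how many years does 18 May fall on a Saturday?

Track 18 May's weekday year by year (advancing +1, or +2 across a Feb 29):
  1908: Mon  1909: Tue (+1)  1910: Wed (+1)  1911: Thu (+1)  1912: Sat (+2) ✓
  1913: Sun (+1)  1914: Mon (+1)  1915: Tue (+1)  1916: Thu (+2)  1917: Fri (+1)
  1918: Sat (+1) ✓  1919: Sun (+1)  1920: Tue (+2)  1921: Wed (+1)  … (18 more years) …
  1940: Sat (+2) ✓  1941: Sun (+1)  1942: Mon (+1)  1943: Tue (+1)  1944: Thu (+2)
  1945: Fri (+1)  1946: Sat (+1) ✓  1947: Sun (+1)  1948: Tue (+2)  1949: Wed (+1)
  1950: Thu (+1)  1951: Fri (+1)  1952: Sun (+2)  1953: Mon (+1)
Saturday years: 1912, 1918, 1929, 1935, 1940, 1946 — 6 in total.

6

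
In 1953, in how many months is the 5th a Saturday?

Check the 5th of each month of 1953: Jan 5: Mon, Feb 5: Thu, Mar 5: Thu, Apr 5: Sun, May 5: Tue, Jun 5: Fri, Jul 5: Sun, Aug 5: Wed, Sep 5: Sat, Oct 5: Mon, Nov 5: Thu, Dec 5: Sat.
Saturday occurs in September, December — 2 months.

2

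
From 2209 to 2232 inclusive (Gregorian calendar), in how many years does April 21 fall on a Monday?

Track April 21's weekday year by year (advancing +1, or +2 across a Feb 29):
  2209: Fri  2210: Sat (+1)  2211: Sun (+1)  2212: Tue (+2)  2213: Wed (+1)
  2214: Thu (+1)  2215: Fri (+1)  2216: Sun (+2)  2217: Mon (+1) ✓  2218: Tue (+1)
  2219: Wed (+1)  2220: Fri (+2)  2221: Sat (+1)  2222: Sun (+1)  2223: Mon (+1) ✓
  2224: Wed (+2)  2225: Thu (+1)  2226: Fri (+1)  2227: Sat (+1)  2228: Mon (+2) ✓
  2229: Tue (+1)  2230: Wed (+1)  2231: Thu (+1)  2232: Sat (+2)
Monday years: 2217, 2223, 2228 — 3 in total.

3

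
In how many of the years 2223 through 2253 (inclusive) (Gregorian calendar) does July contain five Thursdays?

14

July has 31 days; it has five Thursdays when Thursday falls among the first (month-length − 28) days — i.e. when July 1 is one of Thursday/Wednesday/Tuesday.
July 1 by year: 2223:Tue✓ 2224:Thu✓ 2225:Fri 2226:Sat 2227:Sun 2228:Tue✓ 2229:Wed✓ 2230:Thu✓ 2231:Fri 2232:Sun 2233:Mon 2234:Tue✓ 2235:Wed✓ 2236:Fri 2237:Sat 2238:Sun 2239:Mon 2240:Wed✓ 2241:Thu✓ 2242:Fri 2243:Sat 2244:Mon 2245:Tue✓ 2246:Wed✓ 2247:Thu✓ 2248:Sat 2249:Sun 2250:Mon 2251:Tue✓ 2252:Thu✓ 2253:Fri
Years with five Thursdays: 2223, 2224, 2228, 2229, 2230, 2234, 2235, 2240, 2241, 2245, 2246, 2247, 2251, 2252 → 14.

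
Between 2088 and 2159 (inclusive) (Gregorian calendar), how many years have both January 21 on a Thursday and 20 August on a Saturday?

Check each year's weekday for January 21 and 20 August:
  2088: Wed/Fri  2089: Fri/Sat  2090: Sat/Sun  2091: Sun/Mon  2092: Mon/Wed  2093: Wed/Thu  2094: Thu/Fri  2095: Fri/Sat  2096: Sat/Mon  2097: Mon/Tue  2098: Tue/Wed  2099: Wed/Thu  2100: Thu/Fri  2101: Fri/Sat  …(44 more)…  2146: Fri/Sat  2147: Sat/Sun  2148: Sun/Tue  2149: Tue/Wed  2150: Wed/Thu  2151: Thu/Fri  2152: Fri/Sun  2153: Sun/Mon  2154: Mon/Tue  2155: Tue/Wed  2156: Wed/Fri  2157: Fri/Sat  2158: Sat/Sun  2159: Sun/Mon
Both conditions hold in: 2112, 2140 — 2.

2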